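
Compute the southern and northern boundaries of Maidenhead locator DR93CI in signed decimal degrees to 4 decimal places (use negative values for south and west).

83.3333, 83.3750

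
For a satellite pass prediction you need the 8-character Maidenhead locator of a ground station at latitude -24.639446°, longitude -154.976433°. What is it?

Add 180° to longitude and 90° to latitude: 25.02357, 65.36055.
Field (20°×10°, letters A–R): lon ⌊25.02357/20⌋ = 1 → B; lat ⌊65.36055/10⌋ = 6 → G.
Square (2°×1°, digits 0–9): lon ⌊5.02357/2⌋ = 2; lat ⌊5.36055/1⌋ = 5.
Subsquare (5′×2.5′, letters a–x): lon ⌊1.02357/0.0833333⌋ = 12 → m; lat ⌊0.36055/0.0416667⌋ = 8 → i.
Extended square (30″×15″, digits 0–9): lon ⌊0.02357/0.00833333⌋ = 2; lat ⌊0.02722/0.00416667⌋ = 6.

BG25mi26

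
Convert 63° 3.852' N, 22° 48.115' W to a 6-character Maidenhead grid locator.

HP83ob

Shift to the Maidenhead origin (180°W, 90°S): lon 157.1981, lat 153.0642.
Field: 157.1981/20 → 7 → H, 153.0642/10 → 15 → P; chars HP.
Square: 17.1981/2 → 8, 3.0642/1 → 3; chars 83.
Subsquare: 1.1981/0.0833333 → 14 → o, 0.0642/0.0416667 → 1 → b; chars ob.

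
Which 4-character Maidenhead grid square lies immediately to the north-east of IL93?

JL04

Longitude square 9; +1 → 10, wraps to 0, carry into field.
Longitude field I = 8; +1 → 9 = J.
Latitude square 3; +1 → 4.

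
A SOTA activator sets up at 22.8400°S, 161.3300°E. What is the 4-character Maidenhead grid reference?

RG07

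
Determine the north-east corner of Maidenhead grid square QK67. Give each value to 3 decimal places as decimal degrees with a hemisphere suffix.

18.000° N, 154.000° E

Field Q=16, K=10: +16·20° lon, +10·10° lat → SW at lon 140°, lat 10°.
Square 6, 7: +6·2° lon, +7·1° lat → SW at lon 152°, lat 17°.
Cell spans 2° lon × 1° lat. NE corner is SW corner plus one full cell.
latitude 18.000° N, longitude 154.000° E.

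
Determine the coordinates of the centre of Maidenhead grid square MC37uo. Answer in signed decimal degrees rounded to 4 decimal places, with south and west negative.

-62.3958, 67.7083

Field M=12, C=2: +12·20° lon, +2·10° lat → SW at lon 60°, lat -70°.
Square 3, 7: +3·2° lon, +7·1° lat → SW at lon 66°, lat -63°.
Subsquare u=20, o=14: +20·0.0833333° lon, +14·0.0416667° lat → SW at lon 67.6667°, lat -62.4167°.
Cell spans 0.0833333° lon × 0.0416667° lat. Centre is SW corner plus half of each.
latitude -62.3958, longitude 67.7083.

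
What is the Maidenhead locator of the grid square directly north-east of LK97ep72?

Longitude extended square 7; +1 → 8.
Latitude extended square 2; +1 → 3.

LK97ep83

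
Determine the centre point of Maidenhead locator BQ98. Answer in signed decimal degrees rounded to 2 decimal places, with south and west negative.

78.50, -141.00

Field B=1, Q=16: +1·20° lon, +16·10° lat → SW at lon -160°, lat 70°.
Square 9, 8: +9·2° lon, +8·1° lat → SW at lon -142°, lat 78°.
Cell spans 2° lon × 1° lat. Centre is SW corner plus half of each.
latitude 78.50, longitude -141.00.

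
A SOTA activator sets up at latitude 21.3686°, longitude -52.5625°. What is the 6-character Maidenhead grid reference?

GL31ri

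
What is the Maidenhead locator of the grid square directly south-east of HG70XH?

HG80ag

Longitude subsquare x = 23; +1 → 24, wraps to 0 = a, carry into square.
Longitude square 7; +1 → 8.
Latitude subsquare h = 7; −1 → 6 = g.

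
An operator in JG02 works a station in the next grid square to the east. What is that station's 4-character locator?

JG12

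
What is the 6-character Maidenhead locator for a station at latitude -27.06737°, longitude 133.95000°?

Shift to the Maidenhead origin (180°W, 90°S): lon 313.9500, lat 62.9326.
Field: 313.9500/20 → 15 → P, 62.9326/10 → 6 → G; chars PG.
Square: 13.9500/2 → 6, 2.9326/1 → 2; chars 62.
Subsquare: 1.9500/0.0833333 → 23 → x, 0.9326/0.0416667 → 22 → w; chars xw.

PG62xw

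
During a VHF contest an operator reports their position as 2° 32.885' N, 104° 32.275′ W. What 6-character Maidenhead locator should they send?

DJ72rn

Shift to the Maidenhead origin (180°W, 90°S): lon 75.4621, lat 92.5481.
Field: lon ⌊75.4621/20⌋ = 3 → D; lat ⌊92.5481/10⌋ = 9 → J.
Square: lon ⌊15.4621/2⌋ = 7; lat ⌊2.5481/1⌋ = 2.
Subsquare: lon ⌊1.4621/0.0833333⌋ = 17 → r; lat ⌊0.5481/0.0416667⌋ = 13 → n.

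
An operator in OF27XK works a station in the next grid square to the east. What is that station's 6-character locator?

OF37ak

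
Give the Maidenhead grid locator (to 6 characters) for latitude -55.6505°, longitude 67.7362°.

MD34ui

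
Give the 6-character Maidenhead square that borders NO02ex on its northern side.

NO03ea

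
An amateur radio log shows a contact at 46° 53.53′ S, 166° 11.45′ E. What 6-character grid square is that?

RE33cc

Offset from 180°W / 90°S: lon 346.1908°, lat 43.1078°.
Field: lon ⌊346.1908/20⌋ = 17 → R; lat ⌊43.1078/10⌋ = 4 → E.
Square: lon ⌊6.1908/2⌋ = 3; lat ⌊3.1078/1⌋ = 3.
Subsquare: lon ⌊0.1908/0.0833333⌋ = 2 → c; lat ⌊0.1078/0.0416667⌋ = 2 → c.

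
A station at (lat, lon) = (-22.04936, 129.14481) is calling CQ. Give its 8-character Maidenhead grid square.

PG47nw78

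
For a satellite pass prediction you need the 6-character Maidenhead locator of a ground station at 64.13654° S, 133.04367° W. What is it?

Shift to the Maidenhead origin (180°W, 90°S): lon 46.9563, lat 25.8635.
Field: 46.9563/20 → 2 → C, 25.8635/10 → 2 → C; chars CC.
Square: 6.9563/2 → 3, 5.8635/1 → 5; chars 35.
Subsquare: 0.9563/0.0833333 → 11 → l, 0.8635/0.0416667 → 20 → u; chars lu.

CC35lu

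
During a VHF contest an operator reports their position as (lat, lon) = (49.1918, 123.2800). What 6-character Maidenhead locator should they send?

PN19pe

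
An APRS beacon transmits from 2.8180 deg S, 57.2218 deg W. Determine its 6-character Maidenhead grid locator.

GI17je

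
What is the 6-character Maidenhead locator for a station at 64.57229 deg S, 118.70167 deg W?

DC05pk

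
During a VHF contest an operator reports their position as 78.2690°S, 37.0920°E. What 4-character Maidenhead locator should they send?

Add 180° to longitude and 90° to latitude: 217.09, 11.73.
Field: 217.09/20 → 10 → K, 11.73/10 → 1 → B; chars KB.
Square: 17.09/2 → 8, 1.73/1 → 1; chars 81.

KB81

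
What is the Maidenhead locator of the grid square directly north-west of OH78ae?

Longitude subsquare a = 0; −1 → -1, wraps to 23 = x, carry into square.
Longitude square 7; −1 → 6.
Latitude subsquare e = 4; +1 → 5 = f.

OH68xf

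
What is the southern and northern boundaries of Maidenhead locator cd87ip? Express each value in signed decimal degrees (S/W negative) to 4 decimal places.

-52.3750, -52.3333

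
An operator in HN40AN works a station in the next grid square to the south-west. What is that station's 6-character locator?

HN30xm

Longitude subsquare a = 0; −1 → -1, wraps to 23 = x, carry into square.
Longitude square 4; −1 → 3.
Latitude subsquare n = 13; −1 → 12 = m.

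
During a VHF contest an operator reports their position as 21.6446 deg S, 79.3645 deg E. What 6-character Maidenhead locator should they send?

MG98qi

Add 180° to longitude and 90° to latitude: 259.3645, 68.3554.
Field: 259.3645/20 → 12 → M, 68.3554/10 → 6 → G; chars MG.
Square: 19.3645/2 → 9, 8.3554/1 → 8; chars 98.
Subsquare: 1.3645/0.0833333 → 16 → q, 0.3554/0.0416667 → 8 → i; chars qi.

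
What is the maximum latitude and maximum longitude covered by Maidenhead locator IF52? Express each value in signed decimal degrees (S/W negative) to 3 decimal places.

Field I=8, F=5: +8·20° lon, +5·10° lat → SW at lon -20°, lat -40°.
Square 5, 2: +5·2° lon, +2·1° lat → SW at lon -10°, lat -38°.
Cell spans 2° lon × 1° lat. NE corner is SW corner plus one full cell.
latitude -37.000, longitude -8.000.

-37.000, -8.000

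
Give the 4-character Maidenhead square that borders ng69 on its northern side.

NH60

Latitude square 9; +1 → 10, wraps to 0, carry into field.
Latitude field G = 6; +1 → 7 = H.
The longitude characters are unchanged.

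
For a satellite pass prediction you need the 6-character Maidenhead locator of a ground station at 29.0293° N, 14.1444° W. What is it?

IL29wa

Offset from 180°W / 90°S: lon 165.8556°, lat 119.0293°.
Field: lon ⌊165.8556/20⌋ = 8 → I; lat ⌊119.0293/10⌋ = 11 → L.
Square: lon ⌊5.8556/2⌋ = 2; lat ⌊9.0293/1⌋ = 9.
Subsquare: lon ⌊1.8556/0.0833333⌋ = 22 → w; lat ⌊0.0293/0.0416667⌋ = 0 → a.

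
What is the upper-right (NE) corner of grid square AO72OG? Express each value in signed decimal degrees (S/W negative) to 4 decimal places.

Field A=0, O=14: +0·20° lon, +14·10° lat → SW at lon -180°, lat 50°.
Square 7, 2: +7·2° lon, +2·1° lat → SW at lon -166°, lat 52°.
Subsquare o=14, g=6: +14·0.0833333° lon, +6·0.0416667° lat → SW at lon -164.833°, lat 52.25°.
Cell spans 0.0833333° lon × 0.0416667° lat. NE corner is SW corner plus one full cell.
latitude 52.2917, longitude -164.7500.

52.2917, -164.7500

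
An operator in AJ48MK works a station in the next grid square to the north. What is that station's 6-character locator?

AJ48ml

Latitude subsquare k = 10; +1 → 11 = l.
The longitude characters are unchanged.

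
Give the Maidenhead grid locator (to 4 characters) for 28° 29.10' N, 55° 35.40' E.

LL78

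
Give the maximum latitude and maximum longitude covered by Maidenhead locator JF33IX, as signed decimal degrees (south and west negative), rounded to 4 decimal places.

Field J=9, F=5: +9·20° lon, +5·10° lat → SW at lon 0°, lat -40°.
Square 3, 3: +3·2° lon, +3·1° lat → SW at lon 6°, lat -37°.
Subsquare i=8, x=23: +8·0.0833333° lon, +23·0.0416667° lat → SW at lon 6.66667°, lat -36.0417°.
Cell spans 0.0833333° lon × 0.0416667° lat. NE corner is SW corner plus one full cell.
latitude -36.0000, longitude 6.7500.

-36.0000, 6.7500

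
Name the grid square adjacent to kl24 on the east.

KL34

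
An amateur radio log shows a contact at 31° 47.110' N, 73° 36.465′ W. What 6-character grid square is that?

FM31es

Add 180° to longitude and 90° to latitude: 106.3923, 121.7852.
Field: 106.3923/20 → 5 → F, 121.7852/10 → 12 → M; chars FM.
Square: 6.3923/2 → 3, 1.7852/1 → 1; chars 31.
Subsquare: 0.3923/0.0833333 → 4 → e, 0.7852/0.0416667 → 18 → s; chars es.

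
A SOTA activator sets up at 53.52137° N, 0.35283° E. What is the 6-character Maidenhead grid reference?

JO03em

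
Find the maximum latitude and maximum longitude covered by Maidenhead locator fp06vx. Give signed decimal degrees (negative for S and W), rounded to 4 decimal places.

67.0000, -78.1667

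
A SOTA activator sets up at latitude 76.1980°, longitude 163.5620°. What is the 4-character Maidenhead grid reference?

Offset from 180°W / 90°S: lon 343.56°, lat 166.20°.
Field (20°×10°, letters A–R): lon ⌊343.56/20⌋ = 17 → R; lat ⌊166.20/10⌋ = 16 → Q.
Square (2°×1°, digits 0–9): lon ⌊3.56/2⌋ = 1; lat ⌊6.20/1⌋ = 6.

RQ16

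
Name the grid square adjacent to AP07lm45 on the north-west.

AP07lm36

Longitude extended square 4; −1 → 3.
Latitude extended square 5; +1 → 6.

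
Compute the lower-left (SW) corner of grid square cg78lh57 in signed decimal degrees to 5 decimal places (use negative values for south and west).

-21.67917, -125.04167

Field C=2, G=6: +2·20° lon, +6·10° lat → SW at lon -140°, lat -30°.
Square 7, 8: +7·2° lon, +8·1° lat → SW at lon -126°, lat -22°.
Subsquare l=11, h=7: +11·0.0833333° lon, +7·0.0416667° lat → SW at lon -125.083°, lat -21.7083°.
Extended square 5, 7: +5·0.00833333° lon, +7·0.00416667° lat → SW at lon -125.042°, lat -21.6792°.
latitude -21.67917, longitude -125.04167.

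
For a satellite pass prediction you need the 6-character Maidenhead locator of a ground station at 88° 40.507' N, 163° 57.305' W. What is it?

AR88aq

Offset from 180°W / 90°S: lon 16.0449°, lat 178.6751°.
Field (20°×10°, letters A–R): 16.0449/20 → 0 → A, 178.6751/10 → 17 → R; chars AR.
Square (2°×1°, digits 0–9): 16.0449/2 → 8, 8.6751/1 → 8; chars 88.
Subsquare (5′×2.5′, letters a–x): 0.0449/0.0833333 → 0 → a, 0.6751/0.0416667 → 16 → q; chars aq.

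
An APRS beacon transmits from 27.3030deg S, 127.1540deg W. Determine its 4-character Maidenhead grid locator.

Offset from 180°W / 90°S: lon 52.85°, lat 62.70°.
Field: 52.85/20 → 2 → C, 62.70/10 → 6 → G; chars CG.
Square: 12.85/2 → 6, 2.70/1 → 2; chars 62.

CG62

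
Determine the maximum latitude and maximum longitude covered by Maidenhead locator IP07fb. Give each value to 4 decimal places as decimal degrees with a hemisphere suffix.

Field I=8, P=15: +8·20° lon, +15·10° lat → SW at lon -20°, lat 60°.
Square 0, 7: +0·2° lon, +7·1° lat → SW at lon -20°, lat 67°.
Subsquare f=5, b=1: +5·0.0833333° lon, +1·0.0416667° lat → SW at lon -19.5833°, lat 67.0417°.
Cell spans 0.0833333° lon × 0.0416667° lat. NE corner is SW corner plus one full cell.
latitude 67.0833° N, longitude 19.5000° W.

67.0833° N, 19.5000° W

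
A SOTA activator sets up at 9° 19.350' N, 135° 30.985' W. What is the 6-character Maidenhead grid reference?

Add 180° to longitude and 90° to latitude: 44.4836, 99.3225.
Field (20°×10°, letters A–R): lon ⌊44.4836/20⌋ = 2 → C; lat ⌊99.3225/10⌋ = 9 → J.
Square (2°×1°, digits 0–9): lon ⌊4.4836/2⌋ = 2; lat ⌊9.3225/1⌋ = 9.
Subsquare (5′×2.5′, letters a–x): lon ⌊0.4836/0.0833333⌋ = 5 → f; lat ⌊0.3225/0.0416667⌋ = 7 → h.

CJ29fh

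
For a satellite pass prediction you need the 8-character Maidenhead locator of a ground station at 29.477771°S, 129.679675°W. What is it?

CG50dm85

Shift to the Maidenhead origin (180°W, 90°S): lon 50.32032, lat 60.52223.
Field: lon ⌊50.32032/20⌋ = 2 → C; lat ⌊60.52223/10⌋ = 6 → G.
Square: lon ⌊10.32032/2⌋ = 5; lat ⌊0.52223/1⌋ = 0.
Subsquare: lon ⌊0.32032/0.0833333⌋ = 3 → d; lat ⌊0.52223/0.0416667⌋ = 12 → m.
Extended square: lon ⌊0.07032/0.00833333⌋ = 8; lat ⌊0.02223/0.00416667⌋ = 5.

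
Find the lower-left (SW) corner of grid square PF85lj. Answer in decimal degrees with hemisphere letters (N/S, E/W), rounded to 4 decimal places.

Field P=15, F=5: +15·20° lon, +5·10° lat → SW at lon 120°, lat -40°.
Square 8, 5: +8·2° lon, +5·1° lat → SW at lon 136°, lat -35°.
Subsquare l=11, j=9: +11·0.0833333° lon, +9·0.0416667° lat → SW at lon 136.917°, lat -34.625°.
latitude 34.6250° S, longitude 136.9167° E.

34.6250° S, 136.9167° E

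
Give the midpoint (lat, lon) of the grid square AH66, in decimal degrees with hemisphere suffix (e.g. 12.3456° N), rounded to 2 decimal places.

Field A=0, H=7: +0·20° lon, +7·10° lat → SW at lon -180°, lat -20°.
Square 6, 6: +6·2° lon, +6·1° lat → SW at lon -168°, lat -14°.
Cell spans 2° lon × 1° lat. Centre is SW corner plus half of each.
latitude 13.50° S, longitude 167.00° W.

13.50° S, 167.00° W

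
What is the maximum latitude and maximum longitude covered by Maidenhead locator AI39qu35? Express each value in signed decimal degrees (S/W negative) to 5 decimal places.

-0.14167, -172.63333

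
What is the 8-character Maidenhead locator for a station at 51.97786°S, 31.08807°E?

Offset from 180°W / 90°S: lon 211.08807°, lat 38.02214°.
Field: 211.08807/20 → 10 → K, 38.02214/10 → 3 → D; chars KD.
Square: 11.08807/2 → 5, 8.02214/1 → 8; chars 58.
Subsquare: 1.08807/0.0833333 → 13 → n, 0.02214/0.0416667 → 0 → a; chars na.
Extended square: 0.00474/0.00833333 → 0, 0.02214/0.00416667 → 5; chars 05.

KD58na05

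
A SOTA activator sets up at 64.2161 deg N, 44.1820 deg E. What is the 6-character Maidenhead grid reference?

LP24cf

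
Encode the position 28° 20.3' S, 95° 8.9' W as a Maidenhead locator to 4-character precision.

Shift to the Maidenhead origin (180°W, 90°S): lon 84.85, lat 61.66.
Field (20°×10°, letters A–R): lon ⌊84.85/20⌋ = 4 → E; lat ⌊61.66/10⌋ = 6 → G.
Square (2°×1°, digits 0–9): lon ⌊4.85/2⌋ = 2; lat ⌊1.66/1⌋ = 1.

EG21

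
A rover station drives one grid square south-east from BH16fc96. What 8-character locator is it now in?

BH16gc05

Longitude extended square 9; +1 → 10, wraps to 0, carry into subsquare.
Longitude subsquare f = 5; +1 → 6 = g.
Latitude extended square 6; −1 → 5.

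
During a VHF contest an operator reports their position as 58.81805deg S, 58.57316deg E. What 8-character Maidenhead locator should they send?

LD91ge83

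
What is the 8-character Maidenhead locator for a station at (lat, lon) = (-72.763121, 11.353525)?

JB57qf26

Offset from 180°W / 90°S: lon 191.35352°, lat 17.23688°.
Field: 191.35352/20 → 9 → J, 17.23688/10 → 1 → B; chars JB.
Square: 11.35352/2 → 5, 7.23688/1 → 7; chars 57.
Subsquare: 1.35352/0.0833333 → 16 → q, 0.23688/0.0416667 → 5 → f; chars qf.
Extended square: 0.02019/0.00833333 → 2, 0.02855/0.00416667 → 6; chars 26.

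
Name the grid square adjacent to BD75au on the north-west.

BD65xv

Longitude subsquare a = 0; −1 → -1, wraps to 23 = x, carry into square.
Longitude square 7; −1 → 6.
Latitude subsquare u = 20; +1 → 21 = v.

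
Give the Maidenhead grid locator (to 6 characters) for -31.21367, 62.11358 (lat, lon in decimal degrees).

MF18bs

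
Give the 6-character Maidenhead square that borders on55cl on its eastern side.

Longitude subsquare c = 2; +1 → 3 = d.
The latitude characters are unchanged.

ON55dl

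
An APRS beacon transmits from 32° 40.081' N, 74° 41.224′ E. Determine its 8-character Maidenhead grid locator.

Add 180° to longitude and 90° to latitude: 254.68707, 122.66802.
Field (20°×10°, letters A–R): lon ⌊254.68707/20⌋ = 12 → M; lat ⌊122.66802/10⌋ = 12 → M.
Square (2°×1°, digits 0–9): lon ⌊14.68707/2⌋ = 7; lat ⌊2.66802/1⌋ = 2.
Subsquare (5′×2.5′, letters a–x): lon ⌊0.68707/0.0833333⌋ = 8 → i; lat ⌊0.66802/0.0416667⌋ = 16 → q.
Extended square (30″×15″, digits 0–9): lon ⌊0.02040/0.00833333⌋ = 2; lat ⌊0.00135/0.00416667⌋ = 0.

MM72iq20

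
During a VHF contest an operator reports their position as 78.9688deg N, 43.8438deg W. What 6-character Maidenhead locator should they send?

GQ88bx

Shift to the Maidenhead origin (180°W, 90°S): lon 136.1562, lat 168.9688.
Field: 136.1562/20 → 6 → G, 168.9688/10 → 16 → Q; chars GQ.
Square: 16.1562/2 → 8, 8.9688/1 → 8; chars 88.
Subsquare: 0.1562/0.0833333 → 1 → b, 0.9688/0.0416667 → 23 → x; chars bx.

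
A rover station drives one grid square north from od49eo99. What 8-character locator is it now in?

Latitude extended square 9; +1 → 10, wraps to 0, carry into subsquare.
Latitude subsquare o = 14; +1 → 15 = p.
The longitude characters are unchanged.

OD49ep90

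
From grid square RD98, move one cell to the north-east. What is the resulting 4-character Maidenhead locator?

AD09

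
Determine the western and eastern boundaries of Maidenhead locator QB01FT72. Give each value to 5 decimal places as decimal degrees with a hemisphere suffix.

140.47500° E, 140.48333° E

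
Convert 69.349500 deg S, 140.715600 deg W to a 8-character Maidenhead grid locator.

BC90pp46

Add 180° to longitude and 90° to latitude: 39.28440, 20.65050.
Field (20°×10°, letters A–R): lon ⌊39.28440/20⌋ = 1 → B; lat ⌊20.65050/10⌋ = 2 → C.
Square (2°×1°, digits 0–9): lon ⌊19.28440/2⌋ = 9; lat ⌊0.65050/1⌋ = 0.
Subsquare (5′×2.5′, letters a–x): lon ⌊1.28440/0.0833333⌋ = 15 → p; lat ⌊0.65050/0.0416667⌋ = 15 → p.
Extended square (30″×15″, digits 0–9): lon ⌊0.03440/0.00833333⌋ = 4; lat ⌊0.02550/0.00416667⌋ = 6.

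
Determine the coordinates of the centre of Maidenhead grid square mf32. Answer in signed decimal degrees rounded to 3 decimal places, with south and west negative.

-37.500, 67.000

Field M=12, F=5: +12·20° lon, +5·10° lat → SW at lon 60°, lat -40°.
Square 3, 2: +3·2° lon, +2·1° lat → SW at lon 66°, lat -38°.
Cell spans 2° lon × 1° lat. Centre is SW corner plus half of each.
latitude -37.500, longitude 67.000.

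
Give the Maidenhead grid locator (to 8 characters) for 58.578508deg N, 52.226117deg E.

LO68cn78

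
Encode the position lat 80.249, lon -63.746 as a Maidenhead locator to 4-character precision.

Add 180° to longitude and 90° to latitude: 116.25, 170.25.
Field: lon ⌊116.25/20⌋ = 5 → F; lat ⌊170.25/10⌋ = 17 → R.
Square: lon ⌊16.25/2⌋ = 8; lat ⌊0.25/1⌋ = 0.

FR80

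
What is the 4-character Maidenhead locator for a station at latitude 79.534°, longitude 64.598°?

MQ29

Add 180° to longitude and 90° to latitude: 244.60, 169.53.
Field: 244.60/20 → 12 → M, 169.53/10 → 16 → Q; chars MQ.
Square: 4.60/2 → 2, 9.53/1 → 9; chars 29.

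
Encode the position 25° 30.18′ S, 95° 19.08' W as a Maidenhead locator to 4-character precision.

EG24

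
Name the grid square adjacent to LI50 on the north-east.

LI61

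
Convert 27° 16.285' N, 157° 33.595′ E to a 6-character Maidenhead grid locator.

QL87sg

Shift to the Maidenhead origin (180°W, 90°S): lon 337.5599, lat 117.2714.
Field: 337.5599/20 → 16 → Q, 117.2714/10 → 11 → L; chars QL.
Square: 17.5599/2 → 8, 7.2714/1 → 7; chars 87.
Subsquare: 1.5599/0.0833333 → 18 → s, 0.2714/0.0416667 → 6 → g; chars sg.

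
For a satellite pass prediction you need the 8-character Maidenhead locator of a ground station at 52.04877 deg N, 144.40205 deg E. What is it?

QO22eb81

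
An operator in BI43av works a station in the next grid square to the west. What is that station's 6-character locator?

Longitude subsquare a = 0; −1 → -1, wraps to 23 = x, carry into square.
Longitude square 4; −1 → 3.
The latitude characters are unchanged.

BI33xv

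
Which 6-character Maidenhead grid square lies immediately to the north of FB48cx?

FB49ca

Latitude subsquare x = 23; +1 → 24, wraps to 0 = a, carry into square.
Latitude square 8; +1 → 9.
The longitude characters are unchanged.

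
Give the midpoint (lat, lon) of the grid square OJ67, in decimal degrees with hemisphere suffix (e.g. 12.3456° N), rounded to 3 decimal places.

7.500° N, 113.000° E

Field O=14, J=9: +14·20° lon, +9·10° lat → SW at lon 100°, lat 0°.
Square 6, 7: +6·2° lon, +7·1° lat → SW at lon 112°, lat 7°.
Cell spans 2° lon × 1° lat. Centre is SW corner plus half of each.
latitude 7.500° N, longitude 113.000° E.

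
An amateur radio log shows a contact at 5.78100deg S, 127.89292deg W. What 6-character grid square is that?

CI64bf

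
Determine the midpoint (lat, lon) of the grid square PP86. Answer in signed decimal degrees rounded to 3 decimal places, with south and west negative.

Field P=15, P=15: +15·20° lon, +15·10° lat → SW at lon 120°, lat 60°.
Square 8, 6: +8·2° lon, +6·1° lat → SW at lon 136°, lat 66°.
Cell spans 2° lon × 1° lat. Centre is SW corner plus half of each.
latitude 66.500, longitude 137.000.

66.500, 137.000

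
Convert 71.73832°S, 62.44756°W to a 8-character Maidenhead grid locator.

Offset from 180°W / 90°S: lon 117.55244°, lat 18.26168°.
Field: lon ⌊117.55244/20⌋ = 5 → F; lat ⌊18.26168/10⌋ = 1 → B.
Square: lon ⌊17.55244/2⌋ = 8; lat ⌊8.26168/1⌋ = 8.
Subsquare: lon ⌊1.55244/0.0833333⌋ = 18 → s; lat ⌊0.26168/0.0416667⌋ = 6 → g.
Extended square: lon ⌊0.05244/0.00833333⌋ = 6; lat ⌊0.01168/0.00416667⌋ = 2.

FB88sg62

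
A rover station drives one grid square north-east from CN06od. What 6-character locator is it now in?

CN06pe

Longitude subsquare o = 14; +1 → 15 = p.
Latitude subsquare d = 3; +1 → 4 = e.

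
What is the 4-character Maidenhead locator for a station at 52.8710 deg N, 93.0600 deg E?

NO62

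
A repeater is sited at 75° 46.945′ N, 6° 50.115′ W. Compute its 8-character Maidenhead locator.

Add 180° to longitude and 90° to latitude: 173.16475, 165.78242.
Field (20°×10°, letters A–R): 173.16475/20 → 8 → I, 165.78242/10 → 16 → Q; chars IQ.
Square (2°×1°, digits 0–9): 13.16475/2 → 6, 5.78242/1 → 5; chars 65.
Subsquare (5′×2.5′, letters a–x): 1.16475/0.0833333 → 13 → n, 0.78242/0.0416667 → 18 → s; chars ns.
Extended square (30″×15″, digits 0–9): 0.08142/0.00833333 → 9, 0.03242/0.00416667 → 7; chars 97.

IQ65ns97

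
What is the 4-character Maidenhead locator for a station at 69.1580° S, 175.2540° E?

Add 180° to longitude and 90° to latitude: 355.25, 20.84.
Field: lon ⌊355.25/20⌋ = 17 → R; lat ⌊20.84/10⌋ = 2 → C.
Square: lon ⌊15.25/2⌋ = 7; lat ⌊0.84/1⌋ = 0.

RC70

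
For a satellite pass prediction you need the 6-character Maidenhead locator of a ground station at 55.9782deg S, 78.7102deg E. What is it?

Add 180° to longitude and 90° to latitude: 258.7102, 34.0218.
Field: lon ⌊258.7102/20⌋ = 12 → M; lat ⌊34.0218/10⌋ = 3 → D.
Square: lon ⌊18.7102/2⌋ = 9; lat ⌊4.0218/1⌋ = 4.
Subsquare: lon ⌊0.7102/0.0833333⌋ = 8 → i; lat ⌊0.0218/0.0416667⌋ = 0 → a.

MD94ia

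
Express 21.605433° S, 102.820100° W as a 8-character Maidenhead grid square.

Add 180° to longitude and 90° to latitude: 77.17990, 68.39457.
Field: 77.17990/20 → 3 → D, 68.39457/10 → 6 → G; chars DG.
Square: 17.17990/2 → 8, 8.39457/1 → 8; chars 88.
Subsquare: 1.17990/0.0833333 → 14 → o, 0.39457/0.0416667 → 9 → j; chars oj.
Extended square: 0.01323/0.00833333 → 1, 0.01957/0.00416667 → 4; chars 14.

DG88oj14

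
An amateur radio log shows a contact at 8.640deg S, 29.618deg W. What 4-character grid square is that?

HI51

Shift to the Maidenhead origin (180°W, 90°S): lon 150.38, lat 81.36.
Field: lon ⌊150.38/20⌋ = 7 → H; lat ⌊81.36/10⌋ = 8 → I.
Square: lon ⌊10.38/2⌋ = 5; lat ⌊1.36/1⌋ = 1.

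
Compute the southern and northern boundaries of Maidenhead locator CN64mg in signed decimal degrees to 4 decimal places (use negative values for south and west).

44.2500, 44.2917

Field C=2, N=13: +2·20° lon, +13·10° lat → SW at lon -140°, lat 40°.
Square 6, 4: +6·2° lon, +4·1° lat → SW at lon -128°, lat 44°.
Subsquare m=12, g=6: +12·0.0833333° lon, +6·0.0416667° lat → SW at lon -127°, lat 44.25°.
Cell spans 0.0833333° lon × 0.0416667° lat.
south 44.2500, north 44.2917.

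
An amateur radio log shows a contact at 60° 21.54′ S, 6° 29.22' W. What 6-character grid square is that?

IC69sp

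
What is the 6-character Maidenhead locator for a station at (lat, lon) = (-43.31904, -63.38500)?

Add 180° to longitude and 90° to latitude: 116.6150, 46.6810.
Field: 116.6150/20 → 5 → F, 46.6810/10 → 4 → E; chars FE.
Square: 16.6150/2 → 8, 6.6810/1 → 6; chars 86.
Subsquare: 0.6150/0.0833333 → 7 → h, 0.6810/0.0416667 → 16 → q; chars hq.

FE86hq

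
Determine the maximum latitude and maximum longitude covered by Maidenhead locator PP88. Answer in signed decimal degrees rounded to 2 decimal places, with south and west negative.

Field P=15, P=15: +15·20° lon, +15·10° lat → SW at lon 120°, lat 60°.
Square 8, 8: +8·2° lon, +8·1° lat → SW at lon 136°, lat 68°.
Cell spans 2° lon × 1° lat. NE corner is SW corner plus one full cell.
latitude 69.00, longitude 138.00.

69.00, 138.00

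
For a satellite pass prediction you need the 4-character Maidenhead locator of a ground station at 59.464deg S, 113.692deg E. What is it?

Add 180° to longitude and 90° to latitude: 293.69, 30.54.
Field: 293.69/20 → 14 → O, 30.54/10 → 3 → D; chars OD.
Square: 13.69/2 → 6, 0.54/1 → 0; chars 60.

OD60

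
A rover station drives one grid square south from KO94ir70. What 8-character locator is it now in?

KO94iq79

Latitude extended square 0; −1 → -1, wraps to 9, carry into subsquare.
Latitude subsquare r = 17; −1 → 16 = q.
The longitude characters are unchanged.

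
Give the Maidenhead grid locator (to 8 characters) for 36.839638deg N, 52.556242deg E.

LM66gu61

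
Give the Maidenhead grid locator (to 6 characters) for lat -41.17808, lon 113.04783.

Add 180° to longitude and 90° to latitude: 293.0478, 48.8219.
Field: 293.0478/20 → 14 → O, 48.8219/10 → 4 → E; chars OE.
Square: 13.0478/2 → 6, 8.8219/1 → 8; chars 68.
Subsquare: 1.0478/0.0833333 → 12 → m, 0.8219/0.0416667 → 19 → t; chars mt.

OE68mt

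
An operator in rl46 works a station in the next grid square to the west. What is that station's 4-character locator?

Longitude square 4; −1 → 3.
The latitude characters are unchanged.

RL36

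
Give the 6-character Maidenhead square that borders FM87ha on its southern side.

Latitude subsquare a = 0; −1 → -1, wraps to 23 = x, carry into square.
Latitude square 7; −1 → 6.
The longitude characters are unchanged.

FM86hx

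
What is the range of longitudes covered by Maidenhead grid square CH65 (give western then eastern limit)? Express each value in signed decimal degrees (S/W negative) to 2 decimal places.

-128.00, -126.00

Field C=2, H=7: +2·20° lon, +7·10° lat → SW at lon -140°, lat -20°.
Square 6, 5: +6·2° lon, +5·1° lat → SW at lon -128°, lat -15°.
Cell spans 2° lon × 1° lat.
west -128.00, east -126.00.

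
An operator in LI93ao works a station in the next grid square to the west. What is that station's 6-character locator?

Longitude subsquare a = 0; −1 → -1, wraps to 23 = x, carry into square.
Longitude square 9; −1 → 8.
The latitude characters are unchanged.

LI83xo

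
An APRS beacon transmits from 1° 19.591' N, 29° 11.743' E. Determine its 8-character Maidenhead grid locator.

Shift to the Maidenhead origin (180°W, 90°S): lon 209.19572, lat 91.32652.
Field (20°×10°, letters A–R): 209.19572/20 → 10 → K, 91.32652/10 → 9 → J; chars KJ.
Square (2°×1°, digits 0–9): 9.19572/2 → 4, 1.32652/1 → 1; chars 41.
Subsquare (5′×2.5′, letters a–x): 1.19572/0.0833333 → 14 → o, 0.32652/0.0416667 → 7 → h; chars oh.
Extended square (30″×15″, digits 0–9): 0.02905/0.00833333 → 3, 0.03485/0.00416667 → 8; chars 38.

KJ41oh38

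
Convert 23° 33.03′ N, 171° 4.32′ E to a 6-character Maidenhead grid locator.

RL53mn

Shift to the Maidenhead origin (180°W, 90°S): lon 351.0720, lat 113.5505.
Field (20°×10°, letters A–R): 351.0720/20 → 17 → R, 113.5505/10 → 11 → L; chars RL.
Square (2°×1°, digits 0–9): 11.0720/2 → 5, 3.5505/1 → 3; chars 53.
Subsquare (5′×2.5′, letters a–x): 1.0720/0.0833333 → 12 → m, 0.5505/0.0416667 → 13 → n; chars mn.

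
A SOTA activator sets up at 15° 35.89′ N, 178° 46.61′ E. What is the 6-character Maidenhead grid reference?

Offset from 180°W / 90°S: lon 358.7768°, lat 105.5982°.
Field (20°×10°, letters A–R): 358.7768/20 → 17 → R, 105.5982/10 → 10 → K; chars RK.
Square (2°×1°, digits 0–9): 18.7768/2 → 9, 5.5982/1 → 5; chars 95.
Subsquare (5′×2.5′, letters a–x): 0.7768/0.0833333 → 9 → j, 0.5982/0.0416667 → 14 → o; chars jo.

RK95jo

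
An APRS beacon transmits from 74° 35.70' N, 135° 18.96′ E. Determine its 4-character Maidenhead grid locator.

PQ74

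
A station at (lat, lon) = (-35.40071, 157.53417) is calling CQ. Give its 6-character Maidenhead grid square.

Shift to the Maidenhead origin (180°W, 90°S): lon 337.5342, lat 54.5993.
Field (20°×10°, letters A–R): 337.5342/20 → 16 → Q, 54.5993/10 → 5 → F; chars QF.
Square (2°×1°, digits 0–9): 17.5342/2 → 8, 4.5993/1 → 4; chars 84.
Subsquare (5′×2.5′, letters a–x): 1.5342/0.0833333 → 18 → s, 0.5993/0.0416667 → 14 → o; chars so.

QF84so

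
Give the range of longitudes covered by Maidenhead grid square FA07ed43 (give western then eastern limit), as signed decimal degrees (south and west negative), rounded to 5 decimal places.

-79.63333, -79.62500

Field F=5, A=0: +5·20° lon, +0·10° lat → SW at lon -80°, lat -90°.
Square 0, 7: +0·2° lon, +7·1° lat → SW at lon -80°, lat -83°.
Subsquare e=4, d=3: +4·0.0833333° lon, +3·0.0416667° lat → SW at lon -79.6667°, lat -82.875°.
Extended square 4, 3: +4·0.00833333° lon, +3·0.00416667° lat → SW at lon -79.6333°, lat -82.8625°.
Cell spans 0.00833333° lon × 0.00416667° lat.
west -79.63333, east -79.62500.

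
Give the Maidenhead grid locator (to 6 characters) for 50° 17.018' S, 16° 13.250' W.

ID19vr

Shift to the Maidenhead origin (180°W, 90°S): lon 163.7792, lat 39.7164.
Field: lon ⌊163.7792/20⌋ = 8 → I; lat ⌊39.7164/10⌋ = 3 → D.
Square: lon ⌊3.7792/2⌋ = 1; lat ⌊9.7164/1⌋ = 9.
Subsquare: lon ⌊1.7792/0.0833333⌋ = 21 → v; lat ⌊0.7164/0.0416667⌋ = 17 → r.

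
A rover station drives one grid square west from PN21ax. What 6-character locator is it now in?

PN11xx

Longitude subsquare a = 0; −1 → -1, wraps to 23 = x, carry into square.
Longitude square 2; −1 → 1.
The latitude characters are unchanged.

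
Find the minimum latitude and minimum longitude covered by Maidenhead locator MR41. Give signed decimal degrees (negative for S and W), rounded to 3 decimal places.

81.000, 68.000

Field M=12, R=17: +12·20° lon, +17·10° lat → SW at lon 60°, lat 80°.
Square 4, 1: +4·2° lon, +1·1° lat → SW at lon 68°, lat 81°.
latitude 81.000, longitude 68.000.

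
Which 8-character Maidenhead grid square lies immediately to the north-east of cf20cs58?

Longitude extended square 5; +1 → 6.
Latitude extended square 8; +1 → 9.

CF20cs69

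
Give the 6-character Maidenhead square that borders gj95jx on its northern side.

Latitude subsquare x = 23; +1 → 24, wraps to 0 = a, carry into square.
Latitude square 5; +1 → 6.
The longitude characters are unchanged.

GJ96ja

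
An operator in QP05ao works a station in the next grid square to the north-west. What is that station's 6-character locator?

PP95xp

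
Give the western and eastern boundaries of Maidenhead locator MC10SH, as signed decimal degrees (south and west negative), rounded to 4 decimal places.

63.5000, 63.5833

Field M=12, C=2: +12·20° lon, +2·10° lat → SW at lon 60°, lat -70°.
Square 1, 0: +1·2° lon, +0·1° lat → SW at lon 62°, lat -70°.
Subsquare s=18, h=7: +18·0.0833333° lon, +7·0.0416667° lat → SW at lon 63.5°, lat -69.7083°.
Cell spans 0.0833333° lon × 0.0416667° lat.
west 63.5000, east 63.5833.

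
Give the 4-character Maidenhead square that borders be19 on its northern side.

Latitude square 9; +1 → 10, wraps to 0, carry into field.
Latitude field E = 4; +1 → 5 = F.
The longitude characters are unchanged.

BF10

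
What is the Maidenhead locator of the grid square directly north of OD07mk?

Latitude subsquare k = 10; +1 → 11 = l.
The longitude characters are unchanged.

OD07ml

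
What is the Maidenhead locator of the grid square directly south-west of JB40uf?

JB40te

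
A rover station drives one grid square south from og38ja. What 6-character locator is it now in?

OG37jx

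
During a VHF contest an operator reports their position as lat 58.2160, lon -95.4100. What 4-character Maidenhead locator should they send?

EO28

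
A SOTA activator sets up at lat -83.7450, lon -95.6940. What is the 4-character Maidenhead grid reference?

EA26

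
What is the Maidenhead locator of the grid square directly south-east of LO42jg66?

Longitude extended square 6; +1 → 7.
Latitude extended square 6; −1 → 5.

LO42jg75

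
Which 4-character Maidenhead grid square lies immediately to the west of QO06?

Longitude square 0; −1 → -1, wraps to 9, carry into field.
Longitude field Q = 16; −1 → 15 = P.
The latitude characters are unchanged.

PO96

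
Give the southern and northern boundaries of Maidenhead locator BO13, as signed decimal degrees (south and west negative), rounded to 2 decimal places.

Field B=1, O=14: +1·20° lon, +14·10° lat → SW at lon -160°, lat 50°.
Square 1, 3: +1·2° lon, +3·1° lat → SW at lon -158°, lat 53°.
Cell spans 2° lon × 1° lat.
south 53.00, north 54.00.

53.00, 54.00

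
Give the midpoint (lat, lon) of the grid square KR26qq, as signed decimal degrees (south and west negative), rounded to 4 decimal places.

Field K=10, R=17: +10·20° lon, +17·10° lat → SW at lon 20°, lat 80°.
Square 2, 6: +2·2° lon, +6·1° lat → SW at lon 24°, lat 86°.
Subsquare q=16, q=16: +16·0.0833333° lon, +16·0.0416667° lat → SW at lon 25.3333°, lat 86.6667°.
Cell spans 0.0833333° lon × 0.0416667° lat. Centre is SW corner plus half of each.
latitude 86.6875, longitude 25.3750.

86.6875, 25.3750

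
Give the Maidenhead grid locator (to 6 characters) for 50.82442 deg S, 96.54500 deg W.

ED19re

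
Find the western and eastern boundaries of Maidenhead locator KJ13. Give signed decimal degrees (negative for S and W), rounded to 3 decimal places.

22.000, 24.000

Field K=10, J=9: +10·20° lon, +9·10° lat → SW at lon 20°, lat 0°.
Square 1, 3: +1·2° lon, +3·1° lat → SW at lon 22°, lat 3°.
Cell spans 2° lon × 1° lat.
west 22.000, east 24.000.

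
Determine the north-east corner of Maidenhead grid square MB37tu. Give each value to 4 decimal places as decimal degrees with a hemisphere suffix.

72.1250° S, 67.6667° E

Field M=12, B=1: +12·20° lon, +1·10° lat → SW at lon 60°, lat -80°.
Square 3, 7: +3·2° lon, +7·1° lat → SW at lon 66°, lat -73°.
Subsquare t=19, u=20: +19·0.0833333° lon, +20·0.0416667° lat → SW at lon 67.5833°, lat -72.1667°.
Cell spans 0.0833333° lon × 0.0416667° lat. NE corner is SW corner plus one full cell.
latitude 72.1250° S, longitude 67.6667° E.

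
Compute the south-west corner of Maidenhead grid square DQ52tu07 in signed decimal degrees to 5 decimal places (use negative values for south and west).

72.86250, -108.41667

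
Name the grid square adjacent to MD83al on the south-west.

Longitude subsquare a = 0; −1 → -1, wraps to 23 = x, carry into square.
Longitude square 8; −1 → 7.
Latitude subsquare l = 11; −1 → 10 = k.

MD73xk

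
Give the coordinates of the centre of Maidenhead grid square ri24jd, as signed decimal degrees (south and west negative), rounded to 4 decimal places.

Field R=17, I=8: +17·20° lon, +8·10° lat → SW at lon 160°, lat -10°.
Square 2, 4: +2·2° lon, +4·1° lat → SW at lon 164°, lat -6°.
Subsquare j=9, d=3: +9·0.0833333° lon, +3·0.0416667° lat → SW at lon 164.75°, lat -5.875°.
Cell spans 0.0833333° lon × 0.0416667° lat. Centre is SW corner plus half of each.
latitude -5.8542, longitude 164.7917.

-5.8542, 164.7917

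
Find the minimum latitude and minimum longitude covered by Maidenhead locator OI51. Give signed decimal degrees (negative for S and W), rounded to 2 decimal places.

-9.00, 110.00

Field O=14, I=8: +14·20° lon, +8·10° lat → SW at lon 100°, lat -10°.
Square 5, 1: +5·2° lon, +1·1° lat → SW at lon 110°, lat -9°.
latitude -9.00, longitude 110.00.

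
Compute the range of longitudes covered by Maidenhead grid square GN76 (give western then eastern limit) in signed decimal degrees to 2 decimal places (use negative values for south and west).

-46.00, -44.00

Field G=6, N=13: +6·20° lon, +13·10° lat → SW at lon -60°, lat 40°.
Square 7, 6: +7·2° lon, +6·1° lat → SW at lon -46°, lat 46°.
Cell spans 2° lon × 1° lat.
west -46.00, east -44.00.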